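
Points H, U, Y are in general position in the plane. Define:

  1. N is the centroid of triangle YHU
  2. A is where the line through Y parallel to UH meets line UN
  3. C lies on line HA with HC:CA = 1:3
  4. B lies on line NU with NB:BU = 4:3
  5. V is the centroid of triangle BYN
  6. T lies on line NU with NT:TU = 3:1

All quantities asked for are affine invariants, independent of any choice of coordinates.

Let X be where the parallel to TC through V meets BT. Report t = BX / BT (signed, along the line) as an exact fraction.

Set H = (0, 0), U = (1, 0), Y = (0, 1); any affine frame gives the same invariant.
1. N is the centroid of triangle YHU ⇒ N = (1/3, 1/3)
2. A is where the line through Y parallel to UH meets line UN ⇒ A = (-1, 1)
3. C lies on line HA with HC:CA = 1:3 ⇒ C = (-1/4, 1/4)
4. B lies on line NU with NB:BU = 4:3 ⇒ B = (5/7, 1/7)
5. V is the centroid of triangle BYN ⇒ V = (22/63, 31/63)
6. T lies on line NU with NT:TU = 3:1 ⇒ T = (5/6, 1/12)
through V parallel to TC: direction (-13/12, 1/6); meets BT at X = (-25/189, 107/189)
X = B + t·(T−B) with t = -64/9

t = -64/9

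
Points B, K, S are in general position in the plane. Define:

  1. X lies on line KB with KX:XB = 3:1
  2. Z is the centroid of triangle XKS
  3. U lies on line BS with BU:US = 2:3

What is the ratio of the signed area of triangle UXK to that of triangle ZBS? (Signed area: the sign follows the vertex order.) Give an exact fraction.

[UXK]:[ZBS] = -18/25

Choose coordinates B = (0, 0), K = (1, 0), S = (0, 1).
1. X lies on line KB with KX:XB = 3:1 ⇒ X = (1/4, 0)
2. Z is the centroid of triangle XKS ⇒ Z = (5/12, 1/3)
3. U lies on line BS with BU:US = 2:3 ⇒ U = (0, 2/5)
2·[UXK] = 3/10, 2·[ZBS] = -5/12
[UXK]:[ZBS] = 3/10:-5/12 = -18/25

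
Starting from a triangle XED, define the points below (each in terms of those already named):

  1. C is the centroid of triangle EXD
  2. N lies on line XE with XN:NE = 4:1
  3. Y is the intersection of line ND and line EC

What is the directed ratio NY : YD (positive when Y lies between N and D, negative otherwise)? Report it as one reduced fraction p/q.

NY:YD = 1/5

Work in coordinates with X = (0, 0), E = (1, 0), D = (0, 1).
1. C is the centroid of triangle EXD ⇒ C = (1/3, 1/3)
2. N lies on line XE with XN:NE = 4:1 ⇒ N = (4/5, 0)
3. Y is the intersection of line ND and line EC ⇒ Y = (2/3, 1/6)
Y = N + t·(D−N) with t = 1/6, so NY:YD = t:(1−t) = 1/6:5/6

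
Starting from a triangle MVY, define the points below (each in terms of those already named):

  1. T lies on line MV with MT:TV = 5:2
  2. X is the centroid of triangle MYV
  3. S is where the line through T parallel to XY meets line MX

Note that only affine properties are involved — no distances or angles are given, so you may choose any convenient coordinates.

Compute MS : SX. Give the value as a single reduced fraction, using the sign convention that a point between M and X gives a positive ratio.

Set M = (0, 0), V = (1, 0), Y = (0, 1); any affine frame gives the same invariant.
1. T lies on line MV with MT:TV = 5:2 ⇒ T = (5/7, 0)
2. X is the centroid of triangle MYV ⇒ X = (1/3, 1/3)
3. S is where the line through T parallel to XY meets line MX ⇒ S = (10/21, 10/21)
S = M + t·(X−M) with t = 10/7, so MS:SX = t:(1−t) = 10/7:-3/7

MS:SX = -10/3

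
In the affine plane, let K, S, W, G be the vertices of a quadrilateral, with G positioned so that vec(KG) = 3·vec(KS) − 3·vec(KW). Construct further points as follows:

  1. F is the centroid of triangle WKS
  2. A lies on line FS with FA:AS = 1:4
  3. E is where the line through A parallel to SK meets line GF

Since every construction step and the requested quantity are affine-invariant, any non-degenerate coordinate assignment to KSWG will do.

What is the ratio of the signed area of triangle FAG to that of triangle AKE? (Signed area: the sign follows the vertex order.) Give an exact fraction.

Set K = (0, 0), S = (1, 0), W = (0, 1), G = (3, -3); any affine frame gives the same invariant.
1. F is the centroid of triangle WKS ⇒ F = (1/3, 1/3)
2. A lies on line FS with FA:AS = 1:4 ⇒ A = (7/15, 4/15)
3. E is where the line through A parallel to SK meets line GF ⇒ E = (29/75, 4/15)
2·[FAG] = -4/15, 2·[AKE] = -8/375
[FAG]:[AKE] = -4/15:-8/375 = 25/2

[FAG]:[AKE] = 25/2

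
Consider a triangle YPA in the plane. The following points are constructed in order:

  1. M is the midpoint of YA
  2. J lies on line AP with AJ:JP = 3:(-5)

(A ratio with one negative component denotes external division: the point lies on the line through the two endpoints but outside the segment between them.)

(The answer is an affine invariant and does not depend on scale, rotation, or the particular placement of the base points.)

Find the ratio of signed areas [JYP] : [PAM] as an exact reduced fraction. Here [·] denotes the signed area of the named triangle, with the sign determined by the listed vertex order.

[JYP]:[PAM] = 5

Assign Y = (0, 0), P = (1, 0), A = (0, 1) — the answer is frame-independent, so this choice is without loss of generality.
1. M is the midpoint of YA ⇒ M = (0, 1/2)
2. J lies on line AP with AJ:JP = 3:(-5) ⇒ J = (-3/2, 5/2)
2·[JYP] = 5/2, 2·[PAM] = 1/2
[JYP]:[PAM] = 5/2:1/2 = 5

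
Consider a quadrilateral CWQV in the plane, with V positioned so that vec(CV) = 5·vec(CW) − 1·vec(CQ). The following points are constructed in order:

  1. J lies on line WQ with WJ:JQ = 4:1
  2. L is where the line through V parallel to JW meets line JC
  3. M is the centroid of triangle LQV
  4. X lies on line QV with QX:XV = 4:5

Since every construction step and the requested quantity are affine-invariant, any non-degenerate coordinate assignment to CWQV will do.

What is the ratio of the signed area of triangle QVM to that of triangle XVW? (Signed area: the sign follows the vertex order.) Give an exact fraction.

[QVM]:[XVW] = -63/25

Choose coordinates C = (0, 0), W = (1, 0), Q = (0, 1), V = (5, -1).
1. J lies on line WQ with WJ:JQ = 4:1 ⇒ J = (1/5, 4/5)
2. L is where the line through V parallel to JW meets line JC ⇒ L = (4/5, 16/5)
3. M is the centroid of triangle LQV ⇒ M = (29/15, 16/15)
4. X lies on line QV with QX:XV = 4:5 ⇒ X = (20/9, 1/9)
2·[QVM] = 21/5, 2·[XVW] = -5/3
[QVM]:[XVW] = 21/5:-5/3 = -63/25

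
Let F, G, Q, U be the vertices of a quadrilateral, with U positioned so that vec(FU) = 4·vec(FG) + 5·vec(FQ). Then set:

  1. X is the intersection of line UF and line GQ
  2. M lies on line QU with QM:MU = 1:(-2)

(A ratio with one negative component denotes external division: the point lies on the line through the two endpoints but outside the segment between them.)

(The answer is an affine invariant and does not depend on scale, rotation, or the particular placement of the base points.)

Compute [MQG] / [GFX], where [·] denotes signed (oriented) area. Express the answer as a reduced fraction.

[MQG]:[GFX] = 72/5

Work in coordinates with F = (0, 0), G = (1, 0), Q = (0, 1), U = (4, 5).
1. X is the intersection of line UF and line GQ ⇒ X = (4/9, 5/9)
2. M lies on line QU with QM:MU = 1:(-2) ⇒ M = (-4, -3)
2·[MQG] = -8, 2·[GFX] = -5/9
[MQG]:[GFX] = -8:-5/9 = 72/5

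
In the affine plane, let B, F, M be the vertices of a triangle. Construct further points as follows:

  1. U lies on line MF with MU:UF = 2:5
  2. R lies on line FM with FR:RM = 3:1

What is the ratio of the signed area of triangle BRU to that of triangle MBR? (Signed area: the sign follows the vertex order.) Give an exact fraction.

Assign B = (0, 0), F = (1, 0), M = (0, 1) — the answer is frame-independent, so this choice is without loss of generality.
1. U lies on line MF with MU:UF = 2:5 ⇒ U = (2/7, 5/7)
2. R lies on line FM with FR:RM = 3:1 ⇒ R = (1/4, 3/4)
2·[BRU] = -1/28, 2·[MBR] = 1/4
[BRU]:[MBR] = -1/28:1/4 = -1/7

[BRU]:[MBR] = -1/7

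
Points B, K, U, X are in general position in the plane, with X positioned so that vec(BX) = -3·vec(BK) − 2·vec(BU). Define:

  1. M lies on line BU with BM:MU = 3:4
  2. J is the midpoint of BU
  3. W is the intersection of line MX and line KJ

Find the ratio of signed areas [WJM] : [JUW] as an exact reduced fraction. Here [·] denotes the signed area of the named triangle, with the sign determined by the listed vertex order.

Work in coordinates with B = (0, 0), K = (1, 0), U = (0, 1), X = (-3, -2).
1. M lies on line BU with BM:MU = 3:4 ⇒ M = (0, 3/7)
2. J is the midpoint of BU ⇒ J = (0, 1/2)
3. W is the intersection of line MX and line KJ ⇒ W = (3/55, 26/55)
2·[WJM] = 3/770, 2·[JUW] = -3/110
[WJM]:[JUW] = 3/770:-3/110 = -1/7

[WJM]:[JUW] = -1/7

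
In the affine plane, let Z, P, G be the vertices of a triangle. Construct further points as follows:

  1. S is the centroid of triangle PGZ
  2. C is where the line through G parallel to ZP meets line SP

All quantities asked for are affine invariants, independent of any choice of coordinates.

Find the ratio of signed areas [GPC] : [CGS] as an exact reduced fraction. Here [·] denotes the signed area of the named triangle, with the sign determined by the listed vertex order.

[GPC]:[CGS] = 3/2

Work in coordinates with Z = (0, 0), P = (1, 0), G = (0, 1).
1. S is the centroid of triangle PGZ ⇒ S = (1/3, 1/3)
2. C is where the line through G parallel to ZP meets line SP ⇒ C = (-1, 1)
2·[GPC] = -1, 2·[CGS] = -2/3
[GPC]:[CGS] = -1:-2/3 = 3/2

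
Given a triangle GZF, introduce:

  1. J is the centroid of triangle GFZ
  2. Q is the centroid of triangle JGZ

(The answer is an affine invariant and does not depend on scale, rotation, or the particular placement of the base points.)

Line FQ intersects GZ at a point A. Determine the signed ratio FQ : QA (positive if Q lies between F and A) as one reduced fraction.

Choose coordinates G = (0, 0), Z = (1, 0), F = (0, 1).
1. J is the centroid of triangle GFZ ⇒ J = (1/3, 1/3)
2. Q is the centroid of triangle JGZ ⇒ Q = (4/9, 1/9)
line FQ meets GZ at A = (1/2, 0)
Q = F + t·(A−F) with t = 8/9, so FQ:QA = 8/9:1/9

FQ:QA = 8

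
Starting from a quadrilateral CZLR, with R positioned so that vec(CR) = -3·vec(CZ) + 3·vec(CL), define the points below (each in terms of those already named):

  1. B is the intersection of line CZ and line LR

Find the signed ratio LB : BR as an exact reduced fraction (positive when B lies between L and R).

LB:BR = -1/3

Choose coordinates C = (0, 0), Z = (1, 0), L = (0, 1), R = (-3, 3).
1. B is the intersection of line CZ and line LR ⇒ B = (3/2, 0)
B = L + t·(R−L) with t = -1/2, so LB:BR = t:(1−t) = -1/2:3/2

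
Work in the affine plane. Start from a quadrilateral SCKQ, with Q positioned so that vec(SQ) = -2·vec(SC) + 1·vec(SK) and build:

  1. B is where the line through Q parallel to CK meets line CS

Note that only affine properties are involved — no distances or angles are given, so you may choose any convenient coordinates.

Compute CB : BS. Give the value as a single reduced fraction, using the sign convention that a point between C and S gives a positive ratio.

CB:BS = -2

Assign S = (0, 0), C = (1, 0), K = (0, 1), Q = (-2, 1) — the answer is frame-independent, so this choice is without loss of generality.
1. B is where the line through Q parallel to CK meets line CS ⇒ B = (-1, 0)
B = C + t·(S−C) with t = 2, so CB:BS = t:(1−t) = 2:-1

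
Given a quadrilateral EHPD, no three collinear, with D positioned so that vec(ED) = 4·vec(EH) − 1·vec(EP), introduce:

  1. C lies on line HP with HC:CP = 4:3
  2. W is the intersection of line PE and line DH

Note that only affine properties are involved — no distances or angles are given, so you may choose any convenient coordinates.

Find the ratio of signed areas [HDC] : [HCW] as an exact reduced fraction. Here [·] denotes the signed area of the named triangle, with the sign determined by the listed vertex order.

[HDC]:[HCW] = 3

Set E = (0, 0), H = (1, 0), P = (0, 1), D = (4, -1); any affine frame gives the same invariant.
1. C lies on line HP with HC:CP = 4:3 ⇒ C = (3/7, 4/7)
2. W is the intersection of line PE and line DH ⇒ W = (0, 1/3)
2·[HDC] = 8/7, 2·[HCW] = 8/21
[HDC]:[HCW] = 8/7:8/21 = 3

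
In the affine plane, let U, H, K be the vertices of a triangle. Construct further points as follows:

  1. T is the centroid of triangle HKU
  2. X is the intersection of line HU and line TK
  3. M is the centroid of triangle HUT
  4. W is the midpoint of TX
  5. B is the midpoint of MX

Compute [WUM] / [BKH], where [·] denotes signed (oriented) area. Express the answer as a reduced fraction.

Choose coordinates U = (0, 0), H = (1, 0), K = (0, 1).
1. T is the centroid of triangle HKU ⇒ T = (1/3, 1/3)
2. X is the intersection of line HU and line TK ⇒ X = (1/2, 0)
3. M is the centroid of triangle HUT ⇒ M = (4/9, 1/9)
4. W is the midpoint of TX ⇒ W = (5/12, 1/6)
5. B is the midpoint of MX ⇒ B = (17/36, 1/18)
2·[WUM] = 1/36, 2·[BKH] = -17/36
[WUM]:[BKH] = 1/36:-17/36 = -1/17

[WUM]:[BKH] = -1/17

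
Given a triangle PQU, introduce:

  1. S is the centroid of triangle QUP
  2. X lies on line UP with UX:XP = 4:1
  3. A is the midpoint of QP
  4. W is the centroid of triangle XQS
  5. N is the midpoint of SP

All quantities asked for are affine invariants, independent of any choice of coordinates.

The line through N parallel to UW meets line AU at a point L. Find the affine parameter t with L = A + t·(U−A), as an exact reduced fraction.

t = -6

Assign P = (0, 0), Q = (1, 0), U = (0, 1) — the answer is frame-independent, so this choice is without loss of generality.
1. S is the centroid of triangle QUP ⇒ S = (1/3, 1/3)
2. X lies on line UP with UX:XP = 4:1 ⇒ X = (0, 1/5)
3. A is the midpoint of QP ⇒ A = (1/2, 0)
4. W is the centroid of triangle XQS ⇒ W = (4/9, 8/45)
5. N is the midpoint of SP ⇒ N = (1/6, 1/6)
through N parallel to UW: direction (4/9, -37/45); meets AU at L = (7/2, -6)
L = A + t·(U−A) with t = -6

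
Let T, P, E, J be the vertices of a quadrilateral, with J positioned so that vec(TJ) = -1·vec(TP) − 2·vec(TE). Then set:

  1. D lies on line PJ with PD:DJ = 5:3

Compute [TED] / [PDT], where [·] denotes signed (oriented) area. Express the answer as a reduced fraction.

[TED]:[PDT] = -1/5

Work in coordinates with T = (0, 0), P = (1, 0), E = (0, 1), J = (-1, -2).
1. D lies on line PJ with PD:DJ = 5:3 ⇒ D = (-1/4, -5/4)
2·[TED] = 1/4, 2·[PDT] = -5/4
[TED]:[PDT] = 1/4:-5/4 = -1/5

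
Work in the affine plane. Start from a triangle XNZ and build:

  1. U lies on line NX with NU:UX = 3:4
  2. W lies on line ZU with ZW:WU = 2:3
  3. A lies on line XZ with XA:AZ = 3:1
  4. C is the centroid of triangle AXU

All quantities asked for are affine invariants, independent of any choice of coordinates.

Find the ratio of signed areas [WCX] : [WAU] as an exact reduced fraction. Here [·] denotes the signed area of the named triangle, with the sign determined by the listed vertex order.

[WCX]:[WAU] = -2/3

Set X = (0, 0), N = (1, 0), Z = (0, 1); any affine frame gives the same invariant.
1. U lies on line NX with NU:UX = 3:4 ⇒ U = (4/7, 0)
2. W lies on line ZU with ZW:WU = 2:3 ⇒ W = (8/35, 3/5)
3. A lies on line XZ with XA:AZ = 3:1 ⇒ A = (0, 3/4)
4. C is the centroid of triangle AXU ⇒ C = (4/21, 1/4)
2·[WCX] = -2/35, 2·[WAU] = 3/35
[WCX]:[WAU] = -2/35:3/35 = -2/3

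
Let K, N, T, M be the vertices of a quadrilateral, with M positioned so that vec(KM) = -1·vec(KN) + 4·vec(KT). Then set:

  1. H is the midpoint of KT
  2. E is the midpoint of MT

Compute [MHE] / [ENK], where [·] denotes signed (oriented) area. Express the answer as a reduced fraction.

[MHE]:[ENK] = -1/10

Work in coordinates with K = (0, 0), N = (1, 0), T = (0, 1), M = (-1, 4).
1. H is the midpoint of KT ⇒ H = (0, 1/2)
2. E is the midpoint of MT ⇒ E = (-1/2, 5/2)
2·[MHE] = 1/4, 2·[ENK] = -5/2
[MHE]:[ENK] = 1/4:-5/2 = -1/10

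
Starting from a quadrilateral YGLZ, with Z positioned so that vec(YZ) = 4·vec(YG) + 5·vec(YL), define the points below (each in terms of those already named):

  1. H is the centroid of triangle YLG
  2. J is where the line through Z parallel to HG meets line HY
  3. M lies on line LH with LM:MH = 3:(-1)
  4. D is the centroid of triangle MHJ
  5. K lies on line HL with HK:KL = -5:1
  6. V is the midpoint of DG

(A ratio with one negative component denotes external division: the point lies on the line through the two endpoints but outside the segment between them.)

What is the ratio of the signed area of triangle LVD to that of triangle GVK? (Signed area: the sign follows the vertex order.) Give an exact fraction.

Assign Y = (0, 0), G = (1, 0), L = (0, 1), Z = (4, 5) — the answer is frame-independent, so this choice is without loss of generality.
1. H is the centroid of triangle YLG ⇒ H = (1/3, 1/3)
2. J is where the line through Z parallel to HG meets line HY ⇒ J = (14/3, 14/3)
3. M lies on line LH with LM:MH = 3:(-1) ⇒ M = (1/2, 0)
4. D is the centroid of triangle MHJ ⇒ D = (11/6, 5/3)
5. K lies on line HL with HK:KL = -5:1 ⇒ K = (-1/12, 7/6)
6. V is the midpoint of DG ⇒ V = (17/12, 5/6)
2·[LVD] = 5/4, 2·[GVK] = 25/18
[LVD]:[GVK] = 5/4:25/18 = 9/10

[LVD]:[GVK] = 9/10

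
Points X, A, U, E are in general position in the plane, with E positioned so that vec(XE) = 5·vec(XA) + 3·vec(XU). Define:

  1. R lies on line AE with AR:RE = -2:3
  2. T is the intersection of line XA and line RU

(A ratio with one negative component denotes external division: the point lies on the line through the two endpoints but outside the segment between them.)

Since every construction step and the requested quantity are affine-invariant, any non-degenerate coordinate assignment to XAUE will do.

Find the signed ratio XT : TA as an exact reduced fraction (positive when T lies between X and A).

Set X = (0, 0), A = (1, 0), U = (0, 1), E = (5, 3); any affine frame gives the same invariant.
1. R lies on line AE with AR:RE = -2:3 ⇒ R = (-7, -6)
2. T is the intersection of line XA and line RU ⇒ T = (-1, 0)
T = X + t·(A−X) with t = -1, so XT:TA = t:(1−t) = -1:2

XT:TA = -1/2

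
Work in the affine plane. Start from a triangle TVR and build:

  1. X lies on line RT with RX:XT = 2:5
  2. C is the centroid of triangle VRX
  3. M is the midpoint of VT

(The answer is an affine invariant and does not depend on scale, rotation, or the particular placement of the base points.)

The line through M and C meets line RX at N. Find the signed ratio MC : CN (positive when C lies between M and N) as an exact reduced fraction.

Assign T = (0, 0), V = (1, 0), R = (0, 1) — the answer is frame-independent, so this choice is without loss of generality.
1. X lies on line RT with RX:XT = 2:5 ⇒ X = (0, 5/7)
2. C is the centroid of triangle VRX ⇒ C = (1/3, 4/7)
3. M is the midpoint of VT ⇒ M = (1/2, 0)
line MC meets RX at N = (0, 12/7)
C = M + t·(N−M) with t = 1/3, so MC:CN = 1/3:2/3

MC:CN = 1/2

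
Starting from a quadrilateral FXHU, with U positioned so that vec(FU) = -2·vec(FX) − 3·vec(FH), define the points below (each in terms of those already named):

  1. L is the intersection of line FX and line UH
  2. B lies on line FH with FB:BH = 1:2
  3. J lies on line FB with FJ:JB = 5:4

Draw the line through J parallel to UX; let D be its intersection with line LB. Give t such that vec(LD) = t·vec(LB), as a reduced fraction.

Work in coordinates with F = (0, 0), X = (1, 0), H = (0, 1), U = (-2, -3).
1. L is the intersection of line FX and line UH ⇒ L = (-1/2, 0)
2. B lies on line FH with FB:BH = 1:2 ⇒ B = (0, 1/3)
3. J lies on line FB with FJ:JB = 5:4 ⇒ J = (0, 5/27)
through J parallel to UX: direction (3, 3); meets LB at D = (4/9, 17/27)
D = L + t·(B−L) with t = 17/9

t = 17/9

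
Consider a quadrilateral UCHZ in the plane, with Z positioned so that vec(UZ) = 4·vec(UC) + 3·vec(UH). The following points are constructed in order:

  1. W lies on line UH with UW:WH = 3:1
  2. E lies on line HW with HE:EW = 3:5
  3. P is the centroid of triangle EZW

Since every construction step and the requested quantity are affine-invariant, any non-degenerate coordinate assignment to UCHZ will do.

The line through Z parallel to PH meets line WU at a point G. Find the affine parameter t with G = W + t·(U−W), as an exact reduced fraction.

Work in coordinates with U = (0, 0), C = (1, 0), H = (0, 1), Z = (4, 3).
1. W lies on line UH with UW:WH = 3:1 ⇒ W = (0, 3/4)
2. E lies on line HW with HE:EW = 3:5 ⇒ E = (0, 29/32)
3. P is the centroid of triangle EZW ⇒ P = (4/3, 149/96)
through Z parallel to PH: direction (-4/3, -53/96); meets WU at G = (0, 43/32)
G = W + t·(U−W) with t = -19/24

t = -19/24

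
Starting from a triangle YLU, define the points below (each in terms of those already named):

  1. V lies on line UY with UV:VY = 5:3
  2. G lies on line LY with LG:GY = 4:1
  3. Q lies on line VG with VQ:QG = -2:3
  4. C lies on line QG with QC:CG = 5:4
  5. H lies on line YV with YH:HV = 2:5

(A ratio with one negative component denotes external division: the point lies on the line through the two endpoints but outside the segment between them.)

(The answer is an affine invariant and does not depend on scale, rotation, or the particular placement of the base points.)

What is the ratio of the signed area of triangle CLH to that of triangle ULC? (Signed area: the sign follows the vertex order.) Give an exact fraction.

Assign Y = (0, 0), L = (1, 0), U = (0, 1) — the answer is frame-independent, so this choice is without loss of generality.
1. V lies on line UY with UV:VY = 5:3 ⇒ V = (0, 3/8)
2. G lies on line LY with LG:GY = 4:1 ⇒ G = (1/5, 0)
3. Q lies on line VG with VQ:QG = -2:3 ⇒ Q = (-2/5, 9/8)
4. C lies on line QG with QC:CG = 5:4 ⇒ C = (-1/15, 1/2)
5. H lies on line YV with YH:HV = 2:5 ⇒ H = (0, 3/28)
2·[CLH] = -27/70, 2·[ULC] = -17/30
[CLH]:[ULC] = -27/70:-17/30 = 81/119

[CLH]:[ULC] = 81/119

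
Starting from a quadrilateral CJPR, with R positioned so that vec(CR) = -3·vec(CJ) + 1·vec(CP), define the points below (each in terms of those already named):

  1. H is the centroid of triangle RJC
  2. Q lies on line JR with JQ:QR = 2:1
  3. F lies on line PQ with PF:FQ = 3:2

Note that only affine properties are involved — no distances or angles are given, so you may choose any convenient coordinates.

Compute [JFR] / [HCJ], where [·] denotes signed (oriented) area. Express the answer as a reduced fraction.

[JFR]:[HCJ] = 18/5

Set C = (0, 0), J = (1, 0), P = (0, 1), R = (-3, 1); any affine frame gives the same invariant.
1. H is the centroid of triangle RJC ⇒ H = (-2/3, 1/3)
2. Q lies on line JR with JQ:QR = 2:1 ⇒ Q = (-5/3, 2/3)
3. F lies on line PQ with PF:FQ = 3:2 ⇒ F = (-1, 4/5)
2·[JFR] = 6/5, 2·[HCJ] = 1/3
[JFR]:[HCJ] = 6/5:1/3 = 18/5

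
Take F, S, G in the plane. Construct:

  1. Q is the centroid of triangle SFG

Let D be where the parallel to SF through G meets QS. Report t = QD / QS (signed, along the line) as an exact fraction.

t = -2

Choose coordinates F = (0, 0), S = (1, 0), G = (0, 1).
1. Q is the centroid of triangle SFG ⇒ Q = (1/3, 1/3)
through G parallel to SF: direction (-1, 0); meets QS at D = (-1, 1)
D = Q + t·(S−Q) with t = -2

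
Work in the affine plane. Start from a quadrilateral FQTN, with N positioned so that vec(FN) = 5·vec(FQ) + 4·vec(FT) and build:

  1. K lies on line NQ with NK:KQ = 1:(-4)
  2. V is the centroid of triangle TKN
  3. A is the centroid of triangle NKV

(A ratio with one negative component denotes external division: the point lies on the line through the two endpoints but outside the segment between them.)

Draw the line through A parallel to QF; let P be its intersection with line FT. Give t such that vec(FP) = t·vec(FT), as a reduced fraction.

Work in coordinates with F = (0, 0), Q = (1, 0), T = (0, 1), N = (5, 4).
1. K lies on line NQ with NK:KQ = 1:(-4) ⇒ K = (19/3, 16/3)
2. V is the centroid of triangle TKN ⇒ V = (34/9, 31/9)
3. A is the centroid of triangle NKV ⇒ A = (136/27, 115/27)
through A parallel to QF: direction (-1, 0); meets FT at P = (0, 115/27)
P = F + t·(T−F) with t = 115/27

t = 115/27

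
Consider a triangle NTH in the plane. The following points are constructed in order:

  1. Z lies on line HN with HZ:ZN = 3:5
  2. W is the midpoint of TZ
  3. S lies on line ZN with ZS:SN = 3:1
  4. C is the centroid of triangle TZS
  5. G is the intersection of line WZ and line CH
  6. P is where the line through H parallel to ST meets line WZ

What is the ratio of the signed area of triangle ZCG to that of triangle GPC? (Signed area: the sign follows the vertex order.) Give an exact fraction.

[ZCG]:[GPC] = 5/22

Work in coordinates with N = (0, 0), T = (1, 0), H = (0, 1).
1. Z lies on line HN with HZ:ZN = 3:5 ⇒ Z = (0, 5/8)
2. W is the midpoint of TZ ⇒ W = (1/2, 5/16)
3. S lies on line ZN with ZS:SN = 3:1 ⇒ S = (0, 5/32)
4. C is the centroid of triangle TZS ⇒ C = (1/3, 25/96)
5. G is the intersection of line WZ and line CH ⇒ G = (4/17, 65/136)
6. P is where the line through H parallel to ST meets line WZ ⇒ P = (-4/5, 9/8)
2·[ZCG] = 5/136, 2·[GPC] = 11/68
[ZCG]:[GPC] = 5/136:11/68 = 5/22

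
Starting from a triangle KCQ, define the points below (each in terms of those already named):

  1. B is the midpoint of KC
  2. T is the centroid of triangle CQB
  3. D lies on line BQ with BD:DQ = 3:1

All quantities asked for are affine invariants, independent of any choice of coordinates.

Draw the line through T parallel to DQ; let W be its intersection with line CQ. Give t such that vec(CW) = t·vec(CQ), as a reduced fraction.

Set K = (0, 0), C = (1, 0), Q = (0, 1); any affine frame gives the same invariant.
1. B is the midpoint of KC ⇒ B = (1/2, 0)
2. T is the centroid of triangle CQB ⇒ T = (1/2, 1/3)
3. D lies on line BQ with BD:DQ = 3:1 ⇒ D = (1/8, 3/4)
through T parallel to DQ: direction (-1/8, 1/4); meets CQ at W = (1/3, 2/3)
W = C + t·(Q−C) with t = 2/3

t = 2/3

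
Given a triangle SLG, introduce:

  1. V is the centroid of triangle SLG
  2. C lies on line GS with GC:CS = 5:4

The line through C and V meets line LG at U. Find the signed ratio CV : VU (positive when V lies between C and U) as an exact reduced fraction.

Choose coordinates S = (0, 0), L = (1, 0), G = (0, 1).
1. V is the centroid of triangle SLG ⇒ V = (1/3, 1/3)
2. C lies on line GS with GC:CS = 5:4 ⇒ C = (0, 4/9)
line CV meets LG at U = (5/6, 1/6)
V = C + t·(U−C) with t = 2/5, so CV:VU = 2/5:3/5

CV:VU = 2/3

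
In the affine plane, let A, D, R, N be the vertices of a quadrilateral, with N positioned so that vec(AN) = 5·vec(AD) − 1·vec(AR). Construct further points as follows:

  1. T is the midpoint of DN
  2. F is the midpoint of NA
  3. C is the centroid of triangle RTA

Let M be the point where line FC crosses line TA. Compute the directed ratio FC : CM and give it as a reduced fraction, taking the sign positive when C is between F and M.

Work in coordinates with A = (0, 0), D = (1, 0), R = (0, 1), N = (5, -1).
1. T is the midpoint of DN ⇒ T = (3, -1/2)
2. F is the midpoint of NA ⇒ F = (5/2, -1/2)
3. C is the centroid of triangle RTA ⇒ C = (1, 1/6)
line FC meets TA at M = (11/5, -11/30)
C = F + t·(M−F) with t = 5, so FC:CM = 5:-4

FC:CM = -5/4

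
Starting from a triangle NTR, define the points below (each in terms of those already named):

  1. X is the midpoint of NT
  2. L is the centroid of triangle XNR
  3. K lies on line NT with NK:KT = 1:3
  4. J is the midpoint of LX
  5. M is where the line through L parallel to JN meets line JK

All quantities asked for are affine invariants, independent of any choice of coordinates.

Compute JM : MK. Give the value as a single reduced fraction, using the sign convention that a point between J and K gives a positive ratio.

JM:MK = -2/3

Choose coordinates N = (0, 0), T = (1, 0), R = (0, 1).
1. X is the midpoint of NT ⇒ X = (1/2, 0)
2. L is the centroid of triangle XNR ⇒ L = (1/6, 1/3)
3. K lies on line NT with NK:KT = 1:3 ⇒ K = (1/4, 0)
4. J is the midpoint of LX ⇒ J = (1/3, 1/6)
5. M is where the line through L parallel to JN meets line JK ⇒ M = (1/2, 1/2)
M = J + t·(K−J) with t = -2, so JM:MK = t:(1−t) = -2:3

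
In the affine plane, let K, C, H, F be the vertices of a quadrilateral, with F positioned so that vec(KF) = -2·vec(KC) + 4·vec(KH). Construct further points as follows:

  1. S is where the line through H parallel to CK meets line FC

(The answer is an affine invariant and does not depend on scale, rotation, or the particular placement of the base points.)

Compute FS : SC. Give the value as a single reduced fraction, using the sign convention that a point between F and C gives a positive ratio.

Assign K = (0, 0), C = (1, 0), H = (0, 1), F = (-2, 4) — the answer is frame-independent, so this choice is without loss of generality.
1. S is where the line through H parallel to CK meets line FC ⇒ S = (1/4, 1)
S = F + t·(C−F) with t = 3/4, so FS:SC = t:(1−t) = 3/4:1/4

FS:SC = 3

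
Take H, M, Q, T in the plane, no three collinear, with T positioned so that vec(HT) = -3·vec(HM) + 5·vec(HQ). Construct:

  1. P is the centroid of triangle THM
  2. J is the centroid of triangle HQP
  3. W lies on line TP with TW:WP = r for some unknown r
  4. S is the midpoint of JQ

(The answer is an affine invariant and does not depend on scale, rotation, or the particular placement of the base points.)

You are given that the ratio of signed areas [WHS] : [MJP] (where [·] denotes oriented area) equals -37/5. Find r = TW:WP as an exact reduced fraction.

r = -1/2

Work in coordinates with H = (0, 0), M = (1, 0), Q = (0, 1), T = (-3, 5).
1. P is the centroid of triangle THM ⇒ P = (-2/3, 5/3)
2. J is the centroid of triangle HQP ⇒ J = (-2/9, 8/9)
3. With TW:WP = r, write λ = r/(r+1) so W = T + λ·(P−T); W is affine-linear in λ
4. S is the midpoint of JQ ⇒ S = (-1/9, 17/18)
Every point depending on W is an affine combination of W and λ-independent points, so each such coordinate is linear in λ; the λ² term in each signed area is a multiple of (P−T)×(P−T) = 0, so 2·[WHS] and 2·[MJP] are each linear in λ. Evaluating at λ=0 and λ=1:
  2·[WHS] = -11/6·λ + 41/18,   2·[MJP] = -5/9
So [WHS]:[MJP] = (-11/6·λ + 41/18) / (-5/9). Setting this equal to -37/5:
  -11/6·λ + 41/18 = -37/5·(-5/9)  ⇒  λ = -1
Then r = λ/(1−λ) = (-1)/(2) = -1/2. Check: with r = -1/2, W = (-16/3, 25/3) and [WHS]:[MJP] = -37/5 as required.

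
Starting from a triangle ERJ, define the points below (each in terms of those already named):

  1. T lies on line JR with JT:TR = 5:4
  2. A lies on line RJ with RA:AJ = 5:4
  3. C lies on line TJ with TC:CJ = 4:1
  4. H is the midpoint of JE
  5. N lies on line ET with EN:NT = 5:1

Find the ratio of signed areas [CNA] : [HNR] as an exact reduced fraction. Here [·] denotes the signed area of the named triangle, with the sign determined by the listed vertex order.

Assign E = (0, 0), R = (1, 0), J = (0, 1) — the answer is frame-independent, so this choice is without loss of generality.
1. T lies on line JR with JT:TR = 5:4 ⇒ T = (5/9, 4/9)
2. A lies on line RJ with RA:AJ = 5:4 ⇒ A = (4/9, 5/9)
3. C lies on line TJ with TC:CJ = 4:1 ⇒ C = (1/9, 8/9)
4. H is the midpoint of JE ⇒ H = (0, 1/2)
5. N lies on line ET with EN:NT = 5:1 ⇒ N = (25/54, 10/27)
2·[CNA] = 1/18, 2·[HNR] = -11/108
[CNA]:[HNR] = 1/18:-11/108 = -6/11

[CNA]:[HNR] = -6/11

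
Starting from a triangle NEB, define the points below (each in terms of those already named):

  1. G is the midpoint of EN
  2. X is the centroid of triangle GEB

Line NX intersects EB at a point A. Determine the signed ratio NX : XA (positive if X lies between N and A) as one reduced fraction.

Set N = (0, 0), E = (1, 0), B = (0, 1); any affine frame gives the same invariant.
1. G is the midpoint of EN ⇒ G = (1/2, 0)
2. X is the centroid of triangle GEB ⇒ X = (1/2, 1/3)
line NX meets EB at A = (3/5, 2/5)
X = N + t·(A−N) with t = 5/6, so NX:XA = 5/6:1/6

NX:XA = 5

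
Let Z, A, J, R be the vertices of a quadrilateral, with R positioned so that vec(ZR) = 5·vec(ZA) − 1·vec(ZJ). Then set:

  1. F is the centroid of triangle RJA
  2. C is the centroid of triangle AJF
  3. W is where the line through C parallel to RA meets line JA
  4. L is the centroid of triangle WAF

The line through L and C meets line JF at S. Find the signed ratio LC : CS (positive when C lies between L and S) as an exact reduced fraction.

LC:CS = 5/9

Set Z = (0, 0), A = (1, 0), J = (0, 1), R = (5, -1); any affine frame gives the same invariant.
1. F is the centroid of triangle RJA ⇒ F = (2, 0)
2. C is the centroid of triangle AJF ⇒ C = (1, 1/3)
3. W is where the line through C parallel to RA meets line JA ⇒ W = (5/9, 4/9)
4. L is the centroid of triangle WAF ⇒ L = (32/27, 4/27)
line LC meets JF at S = (2/3, 2/3)
C = L + t·(S−L) with t = 5/14, so LC:CS = 5/14:9/14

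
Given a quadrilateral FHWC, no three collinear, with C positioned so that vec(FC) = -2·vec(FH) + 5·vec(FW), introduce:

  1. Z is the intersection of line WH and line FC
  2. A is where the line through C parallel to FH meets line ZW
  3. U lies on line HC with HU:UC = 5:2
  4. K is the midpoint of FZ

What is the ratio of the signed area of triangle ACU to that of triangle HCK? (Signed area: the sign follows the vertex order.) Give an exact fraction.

Choose coordinates F = (0, 0), H = (1, 0), W = (0, 1), C = (-2, 5).
1. Z is the intersection of line WH and line FC ⇒ Z = (-2/3, 5/3)
2. A is where the line through C parallel to FH meets line ZW ⇒ A = (-4, 5)
3. U lies on line HC with HU:UC = 5:2 ⇒ U = (-8/7, 25/7)
4. K is the midpoint of FZ ⇒ K = (-1/3, 5/6)
2·[ACU] = -20/7, 2·[HCK] = 25/6
[ACU]:[HCK] = -20/7:25/6 = -24/35

[ACU]:[HCK] = -24/35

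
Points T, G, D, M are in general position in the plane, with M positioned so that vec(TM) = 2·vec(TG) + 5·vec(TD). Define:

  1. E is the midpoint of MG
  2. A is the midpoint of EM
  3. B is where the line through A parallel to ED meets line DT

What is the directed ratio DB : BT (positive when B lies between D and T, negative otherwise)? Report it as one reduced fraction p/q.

DB:BT = -1/2

Choose coordinates T = (0, 0), G = (1, 0), D = (0, 1), M = (2, 5).
1. E is the midpoint of MG ⇒ E = (3/2, 5/2)
2. A is the midpoint of EM ⇒ A = (7/4, 15/4)
3. B is where the line through A parallel to ED meets line DT ⇒ B = (0, 2)
B = D + t·(T−D) with t = -1, so DB:BT = t:(1−t) = -1:2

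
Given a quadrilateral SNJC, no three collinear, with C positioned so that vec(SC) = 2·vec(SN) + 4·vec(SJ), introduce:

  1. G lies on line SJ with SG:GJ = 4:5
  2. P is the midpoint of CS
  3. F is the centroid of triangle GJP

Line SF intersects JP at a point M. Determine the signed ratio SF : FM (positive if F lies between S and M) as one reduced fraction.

Assign S = (0, 0), N = (1, 0), J = (0, 1), C = (2, 4) — the answer is frame-independent, so this choice is without loss of generality.
1. G lies on line SJ with SG:GJ = 4:5 ⇒ G = (0, 4/9)
2. P is the midpoint of CS ⇒ P = (1, 2)
3. F is the centroid of triangle GJP ⇒ F = (1/3, 31/27)
line SF meets JP at M = (9/22, 31/22)
F = S + t·(M−S) with t = 22/27, so SF:FM = 22/27:5/27

SF:FM = 22/5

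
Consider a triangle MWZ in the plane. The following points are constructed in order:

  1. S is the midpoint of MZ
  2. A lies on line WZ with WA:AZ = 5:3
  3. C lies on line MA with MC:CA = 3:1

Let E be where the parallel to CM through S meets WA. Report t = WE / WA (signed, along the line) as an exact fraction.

t = 13/10

Assign M = (0, 0), W = (1, 0), Z = (0, 1) — the answer is frame-independent, so this choice is without loss of generality.
1. S is the midpoint of MZ ⇒ S = (0, 1/2)
2. A lies on line WZ with WA:AZ = 5:3 ⇒ A = (3/8, 5/8)
3. C lies on line MA with MC:CA = 3:1 ⇒ C = (9/32, 15/32)
through S parallel to CM: direction (-9/32, -15/32); meets WA at E = (3/16, 13/16)
E = W + t·(A−W) with t = 13/10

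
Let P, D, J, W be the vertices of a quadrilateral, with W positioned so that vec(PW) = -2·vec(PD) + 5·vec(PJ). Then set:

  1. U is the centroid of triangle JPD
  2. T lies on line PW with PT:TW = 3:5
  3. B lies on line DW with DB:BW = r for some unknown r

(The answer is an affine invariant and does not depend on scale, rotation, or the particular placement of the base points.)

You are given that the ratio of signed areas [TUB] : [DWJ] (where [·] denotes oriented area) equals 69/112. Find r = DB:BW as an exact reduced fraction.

Choose coordinates P = (0, 0), D = (1, 0), J = (0, 1), W = (-2, 5).
1. U is the centroid of triangle JPD ⇒ U = (1/3, 1/3)
2. T lies on line PW with PT:TW = 3:5 ⇒ T = (-3/4, 15/8)
3. With DB:BW = r, write λ = r/(r+1) so B = D + λ·(W−D); B is affine-linear in λ
Every point depending on B is an affine combination of B and λ-independent points, so each such coordinate is linear in λ; the λ² term in each signed area is a multiple of (W−D)×(W−D) = 0, so 2·[TUB] and 2·[DWJ] are each linear in λ. Evaluating at λ=0 and λ=1:
  2·[TUB] = 19/24·λ + 2/3,   2·[DWJ] = 2
So [TUB]:[DWJ] = (19/24·λ + 2/3) / (2). Setting this equal to 69/112:
  19/24·λ + 2/3 = 69/112·(2)  ⇒  λ = 5/7
Then r = λ/(1−λ) = (5/7)/(2/7) = 5/2. Check: with r = 5/2, B = (-8/7, 25/7) and [TUB]:[DWJ] = 69/112 as required.

r = 5/2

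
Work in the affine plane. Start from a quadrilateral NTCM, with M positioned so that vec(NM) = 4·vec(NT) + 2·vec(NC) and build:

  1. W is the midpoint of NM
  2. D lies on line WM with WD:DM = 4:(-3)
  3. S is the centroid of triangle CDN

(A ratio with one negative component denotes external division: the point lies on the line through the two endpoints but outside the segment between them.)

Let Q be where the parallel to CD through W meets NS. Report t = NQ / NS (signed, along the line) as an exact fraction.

Set N = (0, 0), T = (1, 0), C = (0, 1), M = (4, 2); any affine frame gives the same invariant.
1. W is the midpoint of NM ⇒ W = (2, 1)
2. D lies on line WM with WD:DM = 4:(-3) ⇒ D = (10, 5)
3. S is the centroid of triangle CDN ⇒ S = (10/3, 2)
through W parallel to CD: direction (10, 4); meets NS at Q = (1, 3/5)
Q = N + t·(S−N) with t = 3/10

t = 3/10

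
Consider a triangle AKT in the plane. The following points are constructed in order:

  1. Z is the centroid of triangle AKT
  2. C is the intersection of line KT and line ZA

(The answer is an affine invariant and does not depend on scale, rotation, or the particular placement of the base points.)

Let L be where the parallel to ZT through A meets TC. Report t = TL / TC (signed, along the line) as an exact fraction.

t = -2

Choose coordinates A = (0, 0), K = (1, 0), T = (0, 1).
1. Z is the centroid of triangle AKT ⇒ Z = (1/3, 1/3)
2. C is the intersection of line KT and line ZA ⇒ C = (1/2, 1/2)
through A parallel to ZT: direction (-1/3, 2/3); meets TC at L = (-1, 2)
L = T + t·(C−T) with t = -2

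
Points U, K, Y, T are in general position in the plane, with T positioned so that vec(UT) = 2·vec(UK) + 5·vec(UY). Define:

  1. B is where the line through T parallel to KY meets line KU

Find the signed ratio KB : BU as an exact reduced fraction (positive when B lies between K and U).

Work in coordinates with U = (0, 0), K = (1, 0), Y = (0, 1), T = (2, 5).
1. B is where the line through T parallel to KY meets line KU ⇒ B = (7, 0)
B = K + t·(U−K) with t = -6, so KB:BU = t:(1−t) = -6:7

KB:BU = -6/7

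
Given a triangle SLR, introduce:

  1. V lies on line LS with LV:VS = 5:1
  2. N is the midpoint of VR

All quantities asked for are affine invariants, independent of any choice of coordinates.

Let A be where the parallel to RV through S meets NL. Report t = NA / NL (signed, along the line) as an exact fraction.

Set S = (0, 0), L = (1, 0), R = (0, 1); any affine frame gives the same invariant.
1. V lies on line LS with LV:VS = 5:1 ⇒ V = (1/6, 0)
2. N is the midpoint of VR ⇒ N = (1/12, 1/2)
through S parallel to RV: direction (1/6, -1); meets NL at A = (-1/10, 3/5)
A = N + t·(L−N) with t = -1/5

t = -1/5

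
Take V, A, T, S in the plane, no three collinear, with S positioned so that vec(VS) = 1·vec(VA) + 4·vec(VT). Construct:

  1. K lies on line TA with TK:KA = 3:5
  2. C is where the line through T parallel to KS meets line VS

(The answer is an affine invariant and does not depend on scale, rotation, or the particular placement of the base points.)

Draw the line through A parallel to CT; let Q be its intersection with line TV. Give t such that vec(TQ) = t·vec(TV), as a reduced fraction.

t = 32/5

Set V = (0, 0), A = (1, 0), T = (0, 1), S = (1, 4); any affine frame gives the same invariant.
1. K lies on line TA with TK:KA = 3:5 ⇒ K = (3/8, 5/8)
2. C is where the line through T parallel to KS meets line VS ⇒ C = (-5/7, -20/7)
through A parallel to CT: direction (5/7, 27/7); meets TV at Q = (0, -27/5)
Q = T + t·(V−T) with t = 32/5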